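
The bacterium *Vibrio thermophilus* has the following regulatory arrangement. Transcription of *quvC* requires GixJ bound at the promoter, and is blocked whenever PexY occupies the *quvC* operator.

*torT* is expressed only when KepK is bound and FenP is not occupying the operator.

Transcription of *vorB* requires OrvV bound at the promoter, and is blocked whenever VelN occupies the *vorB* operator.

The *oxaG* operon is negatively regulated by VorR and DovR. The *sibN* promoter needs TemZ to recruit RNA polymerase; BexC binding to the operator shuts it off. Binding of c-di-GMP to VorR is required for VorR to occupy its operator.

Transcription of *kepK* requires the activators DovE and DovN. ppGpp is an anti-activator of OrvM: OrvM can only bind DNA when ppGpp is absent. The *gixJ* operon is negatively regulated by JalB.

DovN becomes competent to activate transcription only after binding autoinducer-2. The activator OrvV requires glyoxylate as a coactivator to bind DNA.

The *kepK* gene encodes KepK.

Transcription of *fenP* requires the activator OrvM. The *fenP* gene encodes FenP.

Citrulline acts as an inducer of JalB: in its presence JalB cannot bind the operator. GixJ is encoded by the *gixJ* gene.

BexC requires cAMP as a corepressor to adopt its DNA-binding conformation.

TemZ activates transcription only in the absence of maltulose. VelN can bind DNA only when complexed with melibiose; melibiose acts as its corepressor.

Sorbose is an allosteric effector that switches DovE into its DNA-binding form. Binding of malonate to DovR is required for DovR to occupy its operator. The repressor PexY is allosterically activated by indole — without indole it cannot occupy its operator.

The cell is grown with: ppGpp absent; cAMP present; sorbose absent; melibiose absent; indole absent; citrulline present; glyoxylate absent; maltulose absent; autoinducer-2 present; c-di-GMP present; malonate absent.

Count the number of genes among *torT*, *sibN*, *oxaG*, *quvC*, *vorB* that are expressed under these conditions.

ppGpp is absent, so OrvM is active.
No repressor is bound and OrvM is active, so *fenP* is transcribed.
So FenP is produced and active.
Sorbose is absent, so DovE is inactive.
Autoinducer-2 is present, so DovN is active.
Required activator DovE is absent, so *kepK* is not transcribed.
So KepK is not produced.
With repressor FenP bound, *torT* is not transcribed.
→ *torT* is OFF.
Maltulose is absent, so TemZ is active.
cAMP is present, so BexC is active.
With repressor BexC bound, *sibN* is not transcribed.
→ *sibN* is OFF.
c-di-GMP is present, so VorR is active.
Malonate is absent, so DovR is inactive.
With repressor VorR bound, *oxaG* is not transcribed.
→ *oxaG* is OFF.
Citrulline is present, so JalB is inactive.
With no repressor bound, *gixJ* is transcribed.
So GixJ is produced and active.
Indole is absent, so PexY is inactive.
No repressor is bound and GixJ is active, so *quvC* is transcribed.
→ *quvC* is ON.
Glyoxylate is absent, so OrvV is inactive.
Melibiose is absent, so VelN is inactive.
Required activator OrvV is absent, so *vorB* is not transcribed.
→ *vorB* is OFF.
1 of the 5 genes is transcribed.

1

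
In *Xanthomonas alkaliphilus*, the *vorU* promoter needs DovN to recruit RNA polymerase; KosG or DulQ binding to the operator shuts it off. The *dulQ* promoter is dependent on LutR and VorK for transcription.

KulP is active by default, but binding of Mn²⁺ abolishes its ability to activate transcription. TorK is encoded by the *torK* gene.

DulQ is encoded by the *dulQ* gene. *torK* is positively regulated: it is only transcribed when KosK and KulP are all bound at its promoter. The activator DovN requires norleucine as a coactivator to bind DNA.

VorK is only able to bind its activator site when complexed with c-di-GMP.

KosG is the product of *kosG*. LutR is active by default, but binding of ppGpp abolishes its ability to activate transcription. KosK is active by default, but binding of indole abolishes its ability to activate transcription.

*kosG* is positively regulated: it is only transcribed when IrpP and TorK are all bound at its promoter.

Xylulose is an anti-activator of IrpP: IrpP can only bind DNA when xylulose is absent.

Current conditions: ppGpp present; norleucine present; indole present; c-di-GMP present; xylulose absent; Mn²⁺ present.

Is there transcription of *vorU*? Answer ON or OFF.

Xylulose is absent, so IrpP is active.
Indole is present, so KosK is inactive.
Mn²⁺ is present, so KulP is inactive.
Required activator KosK is absent, so *torK* is not transcribed.
So TorK is not produced.
Required activator TorK is absent, so *kosG* is not transcribed.
So KosG is not produced.
Norleucine is present, so DovN is active.
ppGpp is present, so LutR is inactive.
c-di-GMP is present, so VorK is active.
Required activator LutR is absent, so *dulQ* is not transcribed.
So DulQ is not produced.
No repressor is bound and DovN is active, so *vorU* is transcribed.

ON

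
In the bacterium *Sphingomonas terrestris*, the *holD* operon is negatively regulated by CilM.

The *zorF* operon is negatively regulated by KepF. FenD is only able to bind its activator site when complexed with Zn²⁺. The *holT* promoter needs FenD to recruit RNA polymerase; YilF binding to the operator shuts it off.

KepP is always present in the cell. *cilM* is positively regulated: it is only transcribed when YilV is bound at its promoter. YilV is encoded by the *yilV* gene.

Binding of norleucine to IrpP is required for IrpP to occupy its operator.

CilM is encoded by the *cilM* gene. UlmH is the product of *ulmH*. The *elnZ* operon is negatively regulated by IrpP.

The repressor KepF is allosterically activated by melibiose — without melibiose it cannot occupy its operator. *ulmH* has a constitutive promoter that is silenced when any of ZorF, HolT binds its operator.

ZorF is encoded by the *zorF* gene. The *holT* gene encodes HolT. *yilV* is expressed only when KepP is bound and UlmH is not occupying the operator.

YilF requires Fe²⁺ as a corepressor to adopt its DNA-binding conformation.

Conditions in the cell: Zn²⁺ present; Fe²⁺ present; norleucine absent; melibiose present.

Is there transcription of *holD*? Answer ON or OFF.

ON

Melibiose is present, so KepF is active.
With repressor KepF bound, *zorF* is not transcribed.
So ZorF is not produced.
Zn²⁺ is present, so FenD is active.
Fe²⁺ is present, so YilF is active.
With repressor YilF bound, *holT* is not transcribed.
So HolT is not produced.
With no repressor bound, *ulmH* is transcribed.
So UlmH is produced and active.
KepP is produced constitutively and is active.
With repressor UlmH bound, *yilV* is not transcribed.
So YilV is not produced.
Required activator YilV is absent, so *cilM* is not transcribed.
So CilM is not produced.
With no repressor bound, *holD* is transcribed.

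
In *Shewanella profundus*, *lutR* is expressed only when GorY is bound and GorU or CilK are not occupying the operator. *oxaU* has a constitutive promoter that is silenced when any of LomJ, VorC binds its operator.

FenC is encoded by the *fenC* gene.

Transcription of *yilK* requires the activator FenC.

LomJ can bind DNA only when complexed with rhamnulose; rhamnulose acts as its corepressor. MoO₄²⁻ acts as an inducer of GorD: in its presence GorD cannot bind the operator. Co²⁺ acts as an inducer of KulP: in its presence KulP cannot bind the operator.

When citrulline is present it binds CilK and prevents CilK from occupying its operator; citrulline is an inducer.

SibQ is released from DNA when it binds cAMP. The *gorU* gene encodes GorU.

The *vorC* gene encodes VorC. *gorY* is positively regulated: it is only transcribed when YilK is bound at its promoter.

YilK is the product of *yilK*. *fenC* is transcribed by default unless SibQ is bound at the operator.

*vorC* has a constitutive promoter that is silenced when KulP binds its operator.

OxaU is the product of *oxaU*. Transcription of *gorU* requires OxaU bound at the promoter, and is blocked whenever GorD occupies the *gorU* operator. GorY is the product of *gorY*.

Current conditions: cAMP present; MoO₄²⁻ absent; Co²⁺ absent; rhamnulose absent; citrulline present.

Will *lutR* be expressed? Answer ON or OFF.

cAMP is present, so SibQ is inactive.
With no repressor bound, *fenC* is transcribed.
So FenC is produced and active.
No repressor is bound and FenC is active, so *yilK* is transcribed.
So YilK is produced and active.
No repressor is bound and YilK is active, so *gorY* is transcribed.
So GorY is produced and active.
Rhamnulose is absent, so LomJ is inactive.
Co²⁺ is absent, so KulP is active.
With repressor KulP bound, *vorC* is not transcribed.
So VorC is not produced.
With no repressor bound, *oxaU* is transcribed.
So OxaU is produced and active.
MoO₄²⁻ is absent, so GorD is active.
With repressor GorD bound, *gorU* is not transcribed.
So GorU is not produced.
Citrulline is present, so CilK is inactive.
No repressor is bound and GorY is active, so *lutR* is transcribed.

ON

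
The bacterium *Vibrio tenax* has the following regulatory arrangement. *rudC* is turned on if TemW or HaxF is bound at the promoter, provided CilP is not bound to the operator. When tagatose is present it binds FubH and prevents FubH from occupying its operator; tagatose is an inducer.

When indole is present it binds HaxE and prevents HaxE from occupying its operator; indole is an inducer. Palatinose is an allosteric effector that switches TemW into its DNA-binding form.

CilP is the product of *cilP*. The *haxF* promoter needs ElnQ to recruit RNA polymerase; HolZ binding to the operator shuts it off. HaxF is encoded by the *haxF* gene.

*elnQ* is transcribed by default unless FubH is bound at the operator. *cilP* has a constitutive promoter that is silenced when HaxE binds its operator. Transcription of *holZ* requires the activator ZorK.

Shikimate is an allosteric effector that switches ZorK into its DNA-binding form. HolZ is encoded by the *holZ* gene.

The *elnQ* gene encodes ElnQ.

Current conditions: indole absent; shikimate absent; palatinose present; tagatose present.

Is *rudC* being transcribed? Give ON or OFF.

ON

Palatinose is present, so TemW is active.
Shikimate is absent, so ZorK is inactive.
Required activator ZorK is absent, so *holZ* is not transcribed.
So HolZ is not produced.
Tagatose is present, so FubH is inactive.
With no repressor bound, *elnQ* is transcribed.
So ElnQ is produced and active.
No repressor is bound and ElnQ is active, so *haxF* is transcribed.
So HaxF is produced and active.
Indole is absent, so HaxE is active.
With repressor HaxE bound, *cilP* is not transcribed.
So CilP is not produced.
Activator TemW is present, so *rudC* is transcribed.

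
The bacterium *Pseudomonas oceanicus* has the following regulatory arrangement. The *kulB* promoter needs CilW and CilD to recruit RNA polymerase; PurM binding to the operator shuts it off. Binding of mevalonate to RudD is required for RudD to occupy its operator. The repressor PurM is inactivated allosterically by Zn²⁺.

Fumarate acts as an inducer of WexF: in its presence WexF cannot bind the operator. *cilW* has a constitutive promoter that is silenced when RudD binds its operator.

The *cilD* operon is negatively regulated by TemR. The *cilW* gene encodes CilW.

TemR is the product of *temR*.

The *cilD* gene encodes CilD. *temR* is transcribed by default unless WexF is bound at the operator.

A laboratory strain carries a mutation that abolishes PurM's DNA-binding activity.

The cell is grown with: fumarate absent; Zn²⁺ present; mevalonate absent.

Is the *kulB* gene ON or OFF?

Mevalonate is absent, so RudD is inactive.
With no repressor bound, *cilW* is transcribed.
So CilW is produced and active.
Fumarate is absent, so WexF is active.
With repressor WexF bound, *temR* is not transcribed.
So TemR is not produced.
With no repressor bound, *cilD* is transcribed.
So CilD is produced and active.
PurM is non-functional in this strain, so it has no effect.
No repressor is bound and CilW and CilD are active, so *kulB* is transcribed.

ON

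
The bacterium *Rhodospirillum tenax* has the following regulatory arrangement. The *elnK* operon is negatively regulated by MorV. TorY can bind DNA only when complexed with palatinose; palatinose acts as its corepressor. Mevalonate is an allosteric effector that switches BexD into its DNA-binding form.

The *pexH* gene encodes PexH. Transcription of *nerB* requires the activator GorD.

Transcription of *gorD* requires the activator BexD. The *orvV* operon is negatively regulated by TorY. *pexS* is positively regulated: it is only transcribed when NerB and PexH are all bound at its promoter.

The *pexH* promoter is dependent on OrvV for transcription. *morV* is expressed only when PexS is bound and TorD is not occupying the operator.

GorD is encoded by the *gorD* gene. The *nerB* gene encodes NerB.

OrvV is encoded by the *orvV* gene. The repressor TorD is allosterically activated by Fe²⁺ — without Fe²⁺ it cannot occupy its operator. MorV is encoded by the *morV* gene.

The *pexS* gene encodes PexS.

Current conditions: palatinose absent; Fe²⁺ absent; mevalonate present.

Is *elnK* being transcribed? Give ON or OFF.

Mevalonate is present, so BexD is active.
No repressor is bound and BexD is active, so *gorD* is transcribed.
So GorD is produced and active.
No repressor is bound and GorD is active, so *nerB* is transcribed.
So NerB is produced and active.
Palatinose is absent, so TorY is inactive.
With no repressor bound, *orvV* is transcribed.
So OrvV is produced and active.
No repressor is bound and OrvV is active, so *pexH* is transcribed.
So PexH is produced and active.
No repressor is bound and NerB and PexH are active, so *pexS* is transcribed.
So PexS is produced and active.
Fe²⁺ is absent, so TorD is inactive.
No repressor is bound and PexS is active, so *morV* is transcribed.
So MorV is produced and active.
With repressor MorV bound, *elnK* is not transcribed.

OFF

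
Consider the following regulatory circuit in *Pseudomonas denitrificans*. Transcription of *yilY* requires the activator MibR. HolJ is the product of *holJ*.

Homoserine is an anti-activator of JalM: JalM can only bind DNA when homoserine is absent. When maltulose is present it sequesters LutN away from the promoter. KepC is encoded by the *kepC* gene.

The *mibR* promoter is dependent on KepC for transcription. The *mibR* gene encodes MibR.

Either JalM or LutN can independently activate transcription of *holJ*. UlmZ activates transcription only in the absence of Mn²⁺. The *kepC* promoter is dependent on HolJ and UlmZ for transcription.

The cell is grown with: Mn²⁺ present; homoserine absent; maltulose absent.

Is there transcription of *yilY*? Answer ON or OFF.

OFF

Homoserine is absent, so JalM is active.
Maltulose is absent, so LutN is active.
Activator JalM is present, so *holJ* is transcribed.
So HolJ is produced and active.
Mn²⁺ is present, so UlmZ is inactive.
Required activator UlmZ is absent, so *kepC* is not transcribed.
So KepC is not produced.
Required activator KepC is absent, so *mibR* is not transcribed.
So MibR is not produced.
Required activator MibR is absent, so *yilY* is not transcribed.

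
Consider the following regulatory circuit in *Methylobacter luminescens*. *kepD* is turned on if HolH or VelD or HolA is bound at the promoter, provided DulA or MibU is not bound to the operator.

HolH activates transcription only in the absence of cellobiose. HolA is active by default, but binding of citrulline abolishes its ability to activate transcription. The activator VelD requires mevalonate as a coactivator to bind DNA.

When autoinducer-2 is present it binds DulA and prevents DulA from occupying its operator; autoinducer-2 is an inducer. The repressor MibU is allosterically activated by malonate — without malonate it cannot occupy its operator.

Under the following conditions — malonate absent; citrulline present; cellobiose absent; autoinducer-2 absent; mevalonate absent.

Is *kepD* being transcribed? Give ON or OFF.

OFF

Autoinducer-2 is absent, so DulA is active.
Cellobiose is absent, so HolH is active.
Malonate is absent, so MibU is inactive.
Mevalonate is absent, so VelD is inactive.
Citrulline is present, so HolA is inactive.
With repressor DulA bound, *kepD* is not transcribed.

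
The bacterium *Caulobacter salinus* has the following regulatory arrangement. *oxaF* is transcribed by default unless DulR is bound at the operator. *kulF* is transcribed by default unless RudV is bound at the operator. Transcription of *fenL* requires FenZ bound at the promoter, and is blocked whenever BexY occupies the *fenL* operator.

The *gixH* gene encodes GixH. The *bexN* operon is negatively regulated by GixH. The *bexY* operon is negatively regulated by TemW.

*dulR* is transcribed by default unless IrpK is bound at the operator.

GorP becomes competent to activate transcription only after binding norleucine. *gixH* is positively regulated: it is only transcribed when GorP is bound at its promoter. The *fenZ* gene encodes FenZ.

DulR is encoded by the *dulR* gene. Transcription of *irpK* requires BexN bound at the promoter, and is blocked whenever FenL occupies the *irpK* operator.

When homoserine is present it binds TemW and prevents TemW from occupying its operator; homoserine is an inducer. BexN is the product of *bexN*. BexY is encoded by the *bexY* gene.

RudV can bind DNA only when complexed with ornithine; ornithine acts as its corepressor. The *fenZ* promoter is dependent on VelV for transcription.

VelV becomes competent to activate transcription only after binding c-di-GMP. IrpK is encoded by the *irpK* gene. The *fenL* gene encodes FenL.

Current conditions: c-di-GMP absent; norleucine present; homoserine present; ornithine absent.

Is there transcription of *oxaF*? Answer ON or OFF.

Norleucine is present, so GorP is active.
No repressor is bound and GorP is active, so *gixH* is transcribed.
So GixH is produced and active.
With repressor GixH bound, *bexN* is not transcribed.
So BexN is not produced.
Homoserine is present, so TemW is inactive.
With no repressor bound, *bexY* is transcribed.
So BexY is produced and active.
c-di-GMP is absent, so VelV is inactive.
Required activator VelV is absent, so *fenZ* is not transcribed.
So FenZ is not produced.
With repressor BexY bound, *fenL* is not transcribed.
So FenL is not produced.
Required activator BexN is absent, so *irpK* is not transcribed.
So IrpK is not produced.
With no repressor bound, *dulR* is transcribed.
So DulR is produced and active.
With repressor DulR bound, *oxaF* is not transcribed.

OFF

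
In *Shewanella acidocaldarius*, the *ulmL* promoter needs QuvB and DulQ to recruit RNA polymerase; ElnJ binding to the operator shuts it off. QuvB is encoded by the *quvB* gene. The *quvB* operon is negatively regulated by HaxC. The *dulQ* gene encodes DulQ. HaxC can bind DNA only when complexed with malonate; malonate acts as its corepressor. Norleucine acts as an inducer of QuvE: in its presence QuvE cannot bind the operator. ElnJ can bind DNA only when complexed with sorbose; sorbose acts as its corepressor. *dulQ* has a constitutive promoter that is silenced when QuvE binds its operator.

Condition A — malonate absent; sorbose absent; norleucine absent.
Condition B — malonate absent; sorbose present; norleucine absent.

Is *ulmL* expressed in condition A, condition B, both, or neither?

Condition A:
Malonate is absent, so HaxC is inactive.
With no repressor bound, *quvB* is transcribed.
So QuvB is produced and active.
Sorbose is absent, so ElnJ is inactive.
Norleucine is absent, so QuvE is active.
With repressor QuvE bound, *dulQ* is not transcribed.
So DulQ is not produced.
Required activator DulQ is absent, so *ulmL* is not transcribed.
→ *ulmL* is OFF in A.
Condition B:
Malonate is absent, so HaxC is inactive.
With no repressor bound, *quvB* is transcribed.
So QuvB is produced and active.
Sorbose is present, so ElnJ is active.
Norleucine is absent, so QuvE is active.
With repressor QuvE bound, *dulQ* is not transcribed.
So DulQ is not produced.
With repressor ElnJ bound, *ulmL* is not transcribed.
→ *ulmL* is OFF in B.

neither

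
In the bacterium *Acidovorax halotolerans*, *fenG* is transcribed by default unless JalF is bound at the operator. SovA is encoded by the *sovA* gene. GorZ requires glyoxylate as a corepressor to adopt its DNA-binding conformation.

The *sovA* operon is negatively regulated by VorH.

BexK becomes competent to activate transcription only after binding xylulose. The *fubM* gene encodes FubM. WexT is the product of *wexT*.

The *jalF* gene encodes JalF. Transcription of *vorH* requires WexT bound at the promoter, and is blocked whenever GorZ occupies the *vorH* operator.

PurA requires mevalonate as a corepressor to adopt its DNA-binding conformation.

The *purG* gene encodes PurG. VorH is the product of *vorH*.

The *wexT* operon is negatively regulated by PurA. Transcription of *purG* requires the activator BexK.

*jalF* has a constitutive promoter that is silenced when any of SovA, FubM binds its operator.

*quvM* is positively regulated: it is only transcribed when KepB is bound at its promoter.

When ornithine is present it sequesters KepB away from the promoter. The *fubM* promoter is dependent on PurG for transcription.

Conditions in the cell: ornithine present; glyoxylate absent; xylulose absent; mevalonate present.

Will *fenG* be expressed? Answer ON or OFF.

ON

Mevalonate is present, so PurA is active.
With repressor PurA bound, *wexT* is not transcribed.
So WexT is not produced.
Glyoxylate is absent, so GorZ is inactive.
Required activator WexT is absent, so *vorH* is not transcribed.
So VorH is not produced.
With no repressor bound, *sovA* is transcribed.
So SovA is produced and active.
Xylulose is absent, so BexK is inactive.
Required activator BexK is absent, so *purG* is not transcribed.
So PurG is not produced.
Required activator PurG is absent, so *fubM* is not transcribed.
So FubM is not produced.
With repressor SovA bound, *jalF* is not transcribed.
So JalF is not produced.
With no repressor bound, *fenG* is transcribed.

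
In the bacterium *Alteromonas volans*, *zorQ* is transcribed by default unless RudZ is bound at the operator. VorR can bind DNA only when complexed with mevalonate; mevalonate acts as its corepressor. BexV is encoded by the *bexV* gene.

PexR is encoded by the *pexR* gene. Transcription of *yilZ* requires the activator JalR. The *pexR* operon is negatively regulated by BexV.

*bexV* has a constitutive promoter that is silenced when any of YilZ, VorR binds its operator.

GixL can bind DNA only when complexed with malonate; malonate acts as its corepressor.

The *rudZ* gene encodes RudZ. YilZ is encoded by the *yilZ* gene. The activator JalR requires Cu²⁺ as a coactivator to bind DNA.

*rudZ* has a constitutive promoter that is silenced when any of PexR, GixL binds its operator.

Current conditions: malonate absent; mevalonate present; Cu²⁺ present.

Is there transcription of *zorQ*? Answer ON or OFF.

Cu²⁺ is present, so JalR is active.
No repressor is bound and JalR is active, so *yilZ* is transcribed.
So YilZ is produced and active.
Mevalonate is present, so VorR is active.
With repressor YilZ bound, *bexV* is not transcribed.
So BexV is not produced.
With no repressor bound, *pexR* is transcribed.
So PexR is produced and active.
Malonate is absent, so GixL is inactive.
With repressor PexR bound, *rudZ* is not transcribed.
So RudZ is not produced.
With no repressor bound, *zorQ* is transcribed.

ON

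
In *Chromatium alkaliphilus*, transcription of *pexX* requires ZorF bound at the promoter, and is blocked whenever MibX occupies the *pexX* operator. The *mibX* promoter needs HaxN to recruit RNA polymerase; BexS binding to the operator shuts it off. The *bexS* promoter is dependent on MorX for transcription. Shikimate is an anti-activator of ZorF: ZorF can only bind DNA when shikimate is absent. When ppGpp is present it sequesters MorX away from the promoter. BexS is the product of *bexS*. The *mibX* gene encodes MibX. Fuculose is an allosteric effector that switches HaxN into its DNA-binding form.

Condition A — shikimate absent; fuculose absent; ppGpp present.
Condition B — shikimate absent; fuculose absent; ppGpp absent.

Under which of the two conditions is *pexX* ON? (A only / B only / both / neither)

both

Condition A:
Shikimate is absent, so ZorF is active.
Fuculose is absent, so HaxN is inactive.
ppGpp is present, so MorX is inactive.
Required activator MorX is absent, so *bexS* is not transcribed.
So BexS is not produced.
Required activator HaxN is absent, so *mibX* is not transcribed.
So MibX is not produced.
No repressor is bound and ZorF is active, so *pexX* is transcribed.
→ *pexX* is ON in A.
Condition B:
Shikimate is absent, so ZorF is active.
Fuculose is absent, so HaxN is inactive.
ppGpp is absent, so MorX is active.
No repressor is bound and MorX is active, so *bexS* is transcribed.
So BexS is produced and active.
With repressor BexS bound, *mibX* is not transcribed.
So MibX is not produced.
No repressor is bound and ZorF is active, so *pexX* is transcribed.
→ *pexX* is ON in B.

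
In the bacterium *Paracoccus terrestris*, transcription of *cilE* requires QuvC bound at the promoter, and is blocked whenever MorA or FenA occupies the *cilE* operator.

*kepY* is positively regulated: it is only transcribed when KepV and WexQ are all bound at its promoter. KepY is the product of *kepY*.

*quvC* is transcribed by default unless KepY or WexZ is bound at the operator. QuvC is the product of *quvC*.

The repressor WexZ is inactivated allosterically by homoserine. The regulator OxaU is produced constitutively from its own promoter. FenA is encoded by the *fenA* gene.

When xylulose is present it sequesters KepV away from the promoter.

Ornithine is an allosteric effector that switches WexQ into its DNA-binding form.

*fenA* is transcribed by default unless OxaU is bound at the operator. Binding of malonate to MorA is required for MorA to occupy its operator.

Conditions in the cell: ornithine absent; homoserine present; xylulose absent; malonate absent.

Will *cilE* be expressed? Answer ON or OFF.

ON

Malonate is absent, so MorA is inactive.
OxaU is produced constitutively and is active.
With repressor OxaU bound, *fenA* is not transcribed.
So FenA is not produced.
Xylulose is absent, so KepV is active.
Ornithine is absent, so WexQ is inactive.
Required activator WexQ is absent, so *kepY* is not transcribed.
So KepY is not produced.
Homoserine is present, so WexZ is inactive.
With no repressor bound, *quvC* is transcribed.
So QuvC is produced and active.
No repressor is bound and QuvC is active, so *cilE* is transcribed.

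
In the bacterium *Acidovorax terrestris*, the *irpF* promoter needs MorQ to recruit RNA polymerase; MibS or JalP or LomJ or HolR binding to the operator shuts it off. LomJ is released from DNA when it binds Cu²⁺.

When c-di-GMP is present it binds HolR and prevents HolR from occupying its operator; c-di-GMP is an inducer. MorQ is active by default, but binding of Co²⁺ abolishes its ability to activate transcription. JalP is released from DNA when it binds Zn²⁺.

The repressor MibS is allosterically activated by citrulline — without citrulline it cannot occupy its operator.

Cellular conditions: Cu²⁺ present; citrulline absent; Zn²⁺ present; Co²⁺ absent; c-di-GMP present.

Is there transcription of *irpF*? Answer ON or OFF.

Citrulline is absent, so MibS is inactive.
Zn²⁺ is present, so JalP is inactive.
Co²⁺ is absent, so MorQ is active.
Cu²⁺ is present, so LomJ is inactive.
c-di-GMP is present, so HolR is inactive.
No repressor is bound and MorQ is active, so *irpF* is transcribed.

ON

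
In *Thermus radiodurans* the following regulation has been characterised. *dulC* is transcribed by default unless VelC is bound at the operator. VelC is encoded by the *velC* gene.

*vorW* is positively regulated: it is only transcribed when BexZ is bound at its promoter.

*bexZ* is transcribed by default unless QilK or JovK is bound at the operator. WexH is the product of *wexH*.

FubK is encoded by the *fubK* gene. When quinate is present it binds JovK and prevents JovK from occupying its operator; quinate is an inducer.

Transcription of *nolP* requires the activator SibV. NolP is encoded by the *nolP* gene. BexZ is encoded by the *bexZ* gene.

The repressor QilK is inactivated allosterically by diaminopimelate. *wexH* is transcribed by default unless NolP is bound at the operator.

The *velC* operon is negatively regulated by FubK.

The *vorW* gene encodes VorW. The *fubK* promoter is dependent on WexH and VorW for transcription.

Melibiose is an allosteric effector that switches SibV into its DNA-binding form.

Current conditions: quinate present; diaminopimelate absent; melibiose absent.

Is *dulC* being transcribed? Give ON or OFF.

Melibiose is absent, so SibV is inactive.
Required activator SibV is absent, so *nolP* is not transcribed.
So NolP is not produced.
With no repressor bound, *wexH* is transcribed.
So WexH is produced and active.
Diaminopimelate is absent, so QilK is active.
Quinate is present, so JovK is inactive.
With repressor QilK bound, *bexZ* is not transcribed.
So BexZ is not produced.
Required activator BexZ is absent, so *vorW* is not transcribed.
So VorW is not produced.
Required activator VorW is absent, so *fubK* is not transcribed.
So FubK is not produced.
With no repressor bound, *velC* is transcribed.
So VelC is produced and active.
With repressor VelC bound, *dulC* is not transcribed.

OFF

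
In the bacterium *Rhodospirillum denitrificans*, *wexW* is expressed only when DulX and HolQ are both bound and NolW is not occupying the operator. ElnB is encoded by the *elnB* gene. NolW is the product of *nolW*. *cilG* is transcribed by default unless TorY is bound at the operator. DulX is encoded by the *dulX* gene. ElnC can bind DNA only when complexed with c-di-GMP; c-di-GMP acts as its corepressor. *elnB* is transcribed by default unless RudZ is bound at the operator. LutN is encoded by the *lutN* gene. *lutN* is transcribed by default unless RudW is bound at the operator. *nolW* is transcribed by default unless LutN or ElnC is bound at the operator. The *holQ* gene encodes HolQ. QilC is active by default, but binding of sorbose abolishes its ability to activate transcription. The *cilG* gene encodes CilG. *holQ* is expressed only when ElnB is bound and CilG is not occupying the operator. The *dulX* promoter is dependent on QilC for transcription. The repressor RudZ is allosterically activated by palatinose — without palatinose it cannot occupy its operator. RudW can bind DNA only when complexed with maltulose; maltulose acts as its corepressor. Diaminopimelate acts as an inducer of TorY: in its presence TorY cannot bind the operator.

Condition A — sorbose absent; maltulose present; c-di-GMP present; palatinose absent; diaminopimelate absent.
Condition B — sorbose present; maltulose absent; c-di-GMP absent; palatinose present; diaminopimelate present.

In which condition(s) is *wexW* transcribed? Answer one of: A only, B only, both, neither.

A only

Condition A:
Sorbose is absent, so QilC is active.
No repressor is bound and QilC is active, so *dulX* is transcribed.
So DulX is produced and active.
Maltulose is present, so RudW is active.
With repressor RudW bound, *lutN* is not transcribed.
So LutN is not produced.
c-di-GMP is present, so ElnC is active.
With repressor ElnC bound, *nolW* is not transcribed.
So NolW is not produced.
Palatinose is absent, so RudZ is inactive.
With no repressor bound, *elnB* is transcribed.
So ElnB is produced and active.
Diaminopimelate is absent, so TorY is active.
With repressor TorY bound, *cilG* is not transcribed.
So CilG is not produced.
No repressor is bound and ElnB is active, so *holQ* is transcribed.
So HolQ is produced and active.
No repressor is bound and DulX and HolQ are active, so *wexW* is transcribed.
→ *wexW* is ON in A.
Condition B:
Sorbose is present, so QilC is inactive.
Required activator QilC is absent, so *dulX* is not transcribed.
So DulX is not produced.
Maltulose is absent, so RudW is inactive.
With no repressor bound, *lutN* is transcribed.
So LutN is produced and active.
c-di-GMP is absent, so ElnC is inactive.
With repressor LutN bound, *nolW* is not transcribed.
So NolW is not produced.
Palatinose is present, so RudZ is active.
With repressor RudZ bound, *elnB* is not transcribed.
So ElnB is not produced.
Diaminopimelate is present, so TorY is inactive.
With no repressor bound, *cilG* is transcribed.
So CilG is produced and active.
With repressor CilG bound, *holQ* is not transcribed.
So HolQ is not produced.
Required activator DulX is absent, so *wexW* is not transcribed.
→ *wexW* is OFF in B.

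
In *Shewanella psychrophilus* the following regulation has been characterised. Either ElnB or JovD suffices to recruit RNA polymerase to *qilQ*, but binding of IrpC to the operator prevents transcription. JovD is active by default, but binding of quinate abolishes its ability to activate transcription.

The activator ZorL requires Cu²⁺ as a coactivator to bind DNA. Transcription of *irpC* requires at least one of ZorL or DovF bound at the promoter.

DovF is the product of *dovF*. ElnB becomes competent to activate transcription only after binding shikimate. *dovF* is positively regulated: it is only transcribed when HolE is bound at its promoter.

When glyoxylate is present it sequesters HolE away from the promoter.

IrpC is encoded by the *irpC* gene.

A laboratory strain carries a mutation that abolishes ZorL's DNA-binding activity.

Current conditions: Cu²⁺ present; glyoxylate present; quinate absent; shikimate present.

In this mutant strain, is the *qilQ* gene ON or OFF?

ON

ZorL is non-functional in this strain, so it has no effect.
Glyoxylate is present, so HolE is inactive.
Required activator HolE is absent, so *dovF* is not transcribed.
So DovF is not produced.
No activator is available at the *irpC* promoter, so *irpC* is not transcribed.
So IrpC is not produced.
Shikimate is present, so ElnB is active.
Quinate is absent, so JovD is active.
Activator ElnB is present, so *qilQ* is transcribed.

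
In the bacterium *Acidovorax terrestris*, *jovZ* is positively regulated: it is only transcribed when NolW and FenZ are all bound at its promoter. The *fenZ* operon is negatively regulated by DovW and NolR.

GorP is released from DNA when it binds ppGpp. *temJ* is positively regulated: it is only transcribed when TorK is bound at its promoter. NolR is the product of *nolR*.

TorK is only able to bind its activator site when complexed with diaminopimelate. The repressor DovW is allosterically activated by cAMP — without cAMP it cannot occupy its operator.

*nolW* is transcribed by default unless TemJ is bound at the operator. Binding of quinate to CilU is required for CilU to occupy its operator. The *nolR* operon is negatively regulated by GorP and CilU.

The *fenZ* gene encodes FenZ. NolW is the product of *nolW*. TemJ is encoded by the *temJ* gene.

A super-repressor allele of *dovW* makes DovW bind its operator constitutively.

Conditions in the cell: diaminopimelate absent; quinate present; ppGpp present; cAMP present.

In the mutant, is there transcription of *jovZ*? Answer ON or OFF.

Diaminopimelate is absent, so TorK is inactive.
Required activator TorK is absent, so *temJ* is not transcribed.
So TemJ is not produced.
With no repressor bound, *nolW* is transcribed.
So NolW is produced and active.
DovW is constitutively active in this strain.
ppGpp is present, so GorP is inactive.
Quinate is present, so CilU is active.
With repressor CilU bound, *nolR* is not transcribed.
So NolR is not produced.
With repressor DovW bound, *fenZ* is not transcribed.
So FenZ is not produced.
Required activator FenZ is absent, so *jovZ* is not transcribed.

OFF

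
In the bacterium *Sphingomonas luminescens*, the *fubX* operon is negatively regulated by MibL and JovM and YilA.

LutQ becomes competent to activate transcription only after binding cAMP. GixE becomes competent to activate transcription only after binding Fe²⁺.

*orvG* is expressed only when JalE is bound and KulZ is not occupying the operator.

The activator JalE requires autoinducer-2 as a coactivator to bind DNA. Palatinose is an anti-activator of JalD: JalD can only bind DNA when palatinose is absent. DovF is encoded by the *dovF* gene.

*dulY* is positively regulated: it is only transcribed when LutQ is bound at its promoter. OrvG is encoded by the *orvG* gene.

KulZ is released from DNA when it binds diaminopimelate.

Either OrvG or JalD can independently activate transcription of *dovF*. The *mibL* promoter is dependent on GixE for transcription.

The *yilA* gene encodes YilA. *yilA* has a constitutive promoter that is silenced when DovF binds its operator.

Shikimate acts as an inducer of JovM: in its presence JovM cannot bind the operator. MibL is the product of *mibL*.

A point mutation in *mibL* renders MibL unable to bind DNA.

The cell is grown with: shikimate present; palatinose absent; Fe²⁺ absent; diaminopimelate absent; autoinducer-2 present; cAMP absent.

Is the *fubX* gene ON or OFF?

ON

MibL is non-functional in this strain, so it has no effect.
Shikimate is present, so JovM is inactive.
Autoinducer-2 is present, so JalE is active.
Diaminopimelate is absent, so KulZ is active.
With repressor KulZ bound, *orvG* is not transcribed.
So OrvG is not produced.
Palatinose is absent, so JalD is active.
Activator JalD is present, so *dovF* is transcribed.
So DovF is produced and active.
With repressor DovF bound, *yilA* is not transcribed.
So YilA is not produced.
With no repressor bound, *fubX* is transcribed.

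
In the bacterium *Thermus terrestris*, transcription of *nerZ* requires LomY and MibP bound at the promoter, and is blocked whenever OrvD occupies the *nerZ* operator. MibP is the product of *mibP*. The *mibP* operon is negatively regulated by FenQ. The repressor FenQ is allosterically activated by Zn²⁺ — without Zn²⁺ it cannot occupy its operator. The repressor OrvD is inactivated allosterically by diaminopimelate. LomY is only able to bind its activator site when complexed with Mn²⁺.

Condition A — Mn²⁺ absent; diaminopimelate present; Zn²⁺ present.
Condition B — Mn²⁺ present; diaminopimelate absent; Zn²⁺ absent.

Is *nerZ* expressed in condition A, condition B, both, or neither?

Condition A:
Mn²⁺ is absent, so LomY is inactive.
Diaminopimelate is present, so OrvD is inactive.
Zn²⁺ is present, so FenQ is active.
With repressor FenQ bound, *mibP* is not transcribed.
So MibP is not produced.
Required activator LomY is absent, so *nerZ* is not transcribed.
→ *nerZ* is OFF in A.
Condition B:
Mn²⁺ is present, so LomY is active.
Diaminopimelate is absent, so OrvD is active.
Zn²⁺ is absent, so FenQ is inactive.
With no repressor bound, *mibP* is transcribed.
So MibP is produced and active.
With repressor OrvD bound, *nerZ* is not transcribed.
→ *nerZ* is OFF in B.

neither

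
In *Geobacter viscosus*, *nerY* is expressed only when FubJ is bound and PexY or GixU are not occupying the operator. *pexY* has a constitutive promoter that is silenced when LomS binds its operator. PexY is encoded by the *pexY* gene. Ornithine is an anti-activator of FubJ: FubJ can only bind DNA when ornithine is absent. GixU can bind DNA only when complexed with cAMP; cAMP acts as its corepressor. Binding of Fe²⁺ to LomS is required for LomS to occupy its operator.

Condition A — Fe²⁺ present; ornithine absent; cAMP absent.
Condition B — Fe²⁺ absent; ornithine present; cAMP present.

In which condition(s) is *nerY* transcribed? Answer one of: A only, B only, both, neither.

Condition A:
Fe²⁺ is present, so LomS is active.
With repressor LomS bound, *pexY* is not transcribed.
So PexY is not produced.
Ornithine is absent, so FubJ is active.
cAMP is absent, so GixU is inactive.
No repressor is bound and FubJ is active, so *nerY* is transcribed.
→ *nerY* is ON in A.
Condition B:
Fe²⁺ is absent, so LomS is inactive.
With no repressor bound, *pexY* is transcribed.
So PexY is produced and active.
Ornithine is present, so FubJ is inactive.
cAMP is present, so GixU is active.
With repressor PexY bound, *nerY* is not transcribed.
→ *nerY* is OFF in B.

A only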